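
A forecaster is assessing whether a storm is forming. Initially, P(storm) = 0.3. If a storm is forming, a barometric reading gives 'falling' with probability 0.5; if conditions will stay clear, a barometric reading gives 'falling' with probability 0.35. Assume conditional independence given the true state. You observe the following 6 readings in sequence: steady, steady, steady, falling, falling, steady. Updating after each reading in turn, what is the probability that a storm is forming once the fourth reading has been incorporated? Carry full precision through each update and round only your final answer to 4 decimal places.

Each posterior becomes the prior for the next update.
After 'steady': P(storm) = 0.5·0.3000 / (0.5·0.3000 + 0.65·0.7000) ≈ 0.2479
After 'steady': P(storm) = 0.5·0.2479 / (0.5·0.2479 + 0.65·0.7521) ≈ 0.2023
After 'steady': P(storm) = 0.5·0.2023 / (0.5·0.2023 + 0.65·0.7977) ≈ 0.1632
After 'falling': P(storm) = 0.5·0.1632 / (0.5·0.1632 + 0.35·0.8368) ≈ 0.2179

0.2179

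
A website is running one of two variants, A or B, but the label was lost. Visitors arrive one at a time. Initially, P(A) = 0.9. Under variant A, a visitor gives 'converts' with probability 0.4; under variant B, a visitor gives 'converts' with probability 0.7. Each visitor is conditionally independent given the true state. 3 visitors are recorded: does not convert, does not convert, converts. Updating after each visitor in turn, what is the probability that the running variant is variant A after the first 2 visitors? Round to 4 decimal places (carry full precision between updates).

0.9730

Apply Bayes' rule sequentially, carrying P(A) forward.
After 'does not convert': P(A) = 0.6·0.9000 / (0.6·0.9000 + 0.3·0.1000) ≈ 0.9474
After 'does not convert': P(A) = 0.6·0.9474 / (0.6·0.9474 + 0.3·0.0526) ≈ 0.9730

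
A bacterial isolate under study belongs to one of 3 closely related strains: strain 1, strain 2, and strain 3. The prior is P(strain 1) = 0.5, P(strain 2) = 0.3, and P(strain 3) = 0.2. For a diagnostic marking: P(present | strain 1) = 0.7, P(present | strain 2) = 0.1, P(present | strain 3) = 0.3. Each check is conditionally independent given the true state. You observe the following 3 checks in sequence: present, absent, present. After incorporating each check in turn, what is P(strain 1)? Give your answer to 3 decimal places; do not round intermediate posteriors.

After 'present': normaliser = 0.7·0.5000 + 0.1·0.3000 + 0.3·0.2000; P(strain 1) ≈ 0.7955, P(strain 2) ≈ 0.0682, P(strain 3) ≈ 0.1364
After 'absent': normaliser = 0.3·0.7955 + 0.9·0.0682 + 0.7·0.1364; P(strain 1) ≈ 0.6034, P(strain 2) ≈ 0.1552, P(strain 3) ≈ 0.2414
After 'present': normaliser = 0.7·0.6034 + 0.1·0.1552 + 0.3·0.2414; P(strain 1) ≈ 0.8277, P(strain 2) ≈ 0.0304, P(strain 3) ≈ 0.1419

0.828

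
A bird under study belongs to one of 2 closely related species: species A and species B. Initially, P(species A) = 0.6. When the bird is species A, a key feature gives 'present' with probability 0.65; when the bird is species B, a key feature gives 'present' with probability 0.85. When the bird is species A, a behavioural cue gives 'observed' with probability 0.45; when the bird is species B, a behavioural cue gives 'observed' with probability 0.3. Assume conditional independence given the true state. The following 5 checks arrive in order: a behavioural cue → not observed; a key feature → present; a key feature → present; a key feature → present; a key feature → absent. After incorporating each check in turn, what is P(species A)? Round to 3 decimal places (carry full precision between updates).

After a behavioural cue='not observed': P(species A) = 0.55·0.6000 / (0.55·0.6000 + 0.7·0.4000) ≈ 0.5410
After a key feature='present': P(species A) = 0.65·0.5410 / (0.65·0.5410 + 0.85·0.4590) ≈ 0.4740
After a key feature='present': P(species A) = 0.65·0.4740 / (0.65·0.4740 + 0.85·0.5260) ≈ 0.4080
After a key feature='present': P(species A) = 0.65·0.4080 / (0.65·0.4080 + 0.85·0.5920) ≈ 0.3451
After a key feature='absent': P(species A) = 0.35·0.3451 / (0.35·0.3451 + 0.15·0.6549) ≈ 0.5515

0.552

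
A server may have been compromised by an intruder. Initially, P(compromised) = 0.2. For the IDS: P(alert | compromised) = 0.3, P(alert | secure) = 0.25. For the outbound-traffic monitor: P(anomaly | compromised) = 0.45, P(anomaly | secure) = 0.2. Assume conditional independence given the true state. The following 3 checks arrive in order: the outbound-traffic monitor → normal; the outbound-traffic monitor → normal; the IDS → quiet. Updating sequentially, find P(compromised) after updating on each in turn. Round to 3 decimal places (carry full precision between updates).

After the outbound-traffic monitor='normal': P(compromised) = 0.55·0.2000 / (0.55·0.2000 + 0.8·0.8000) ≈ 0.1467
After the outbound-traffic monitor='normal': P(compromised) = 0.55·0.1467 / (0.55·0.1467 + 0.8·0.8533) ≈ 0.1057
After the IDS='quiet': P(compromised) = 0.7·0.1057 / (0.7·0.1057 + 0.75·0.8943) ≈ 0.0993

0.099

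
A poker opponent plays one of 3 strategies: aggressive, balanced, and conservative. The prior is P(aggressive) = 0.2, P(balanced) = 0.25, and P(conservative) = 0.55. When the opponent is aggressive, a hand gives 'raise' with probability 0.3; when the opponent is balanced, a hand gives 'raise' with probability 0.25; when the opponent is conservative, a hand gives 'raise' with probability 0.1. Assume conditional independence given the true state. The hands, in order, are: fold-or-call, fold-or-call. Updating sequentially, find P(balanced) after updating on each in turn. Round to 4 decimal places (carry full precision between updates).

Apply Bayes' rule sequentially, carrying P(balanced) forward.
After 'fold-or-call': normaliser = 0.7·0.2000 + 0.75·0.2500 + 0.9·0.5500; P(aggressive) ≈ 0.1702, P(balanced) ≈ 0.2280, P(conservative) ≈ 0.6018
After 'fold-or-call': normaliser = 0.7·0.1702 + 0.75·0.2280 + 0.9·0.6018; P(aggressive) ≈ 0.1432, P(balanced) ≈ 0.2056, P(conservative) ≈ 0.6512

0.2056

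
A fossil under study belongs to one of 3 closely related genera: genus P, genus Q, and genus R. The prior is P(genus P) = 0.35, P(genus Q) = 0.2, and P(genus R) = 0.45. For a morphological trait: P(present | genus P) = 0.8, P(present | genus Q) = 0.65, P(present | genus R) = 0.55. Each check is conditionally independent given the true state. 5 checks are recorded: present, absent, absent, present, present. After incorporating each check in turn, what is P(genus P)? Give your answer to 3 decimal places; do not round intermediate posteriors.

Apply Bayes' rule sequentially, carrying P(genus P) forward.
After 'present': normaliser = 0.8·0.3500 + 0.65·0.2000 + 0.55·0.4500; P(genus P) ≈ 0.4259, P(genus Q) ≈ 0.1977, P(genus R) ≈ 0.3764
After 'absent': normaliser = 0.2·0.4259 + 0.35·0.1977 + 0.45·0.3764; P(genus P) ≈ 0.2631, P(genus Q) ≈ 0.2137, P(genus R) ≈ 0.5232
After 'absent': normaliser = 0.2·0.2631 + 0.35·0.2137 + 0.45·0.5232; P(genus P) ≈ 0.1450, P(genus Q) ≈ 0.2062, P(genus R) ≈ 0.6488
After 'present': normaliser = 0.8·0.1450 + 0.65·0.2062 + 0.55·0.6488; P(genus P) ≈ 0.1911, P(genus Q) ≈ 0.2208, P(genus R) ≈ 0.5880
After 'present': normaliser = 0.8·0.1911 + 0.65·0.2208 + 0.55·0.5880; P(genus P) ≈ 0.2467, P(genus Q) ≈ 0.2316, P(genus R) ≈ 0.5218

0.247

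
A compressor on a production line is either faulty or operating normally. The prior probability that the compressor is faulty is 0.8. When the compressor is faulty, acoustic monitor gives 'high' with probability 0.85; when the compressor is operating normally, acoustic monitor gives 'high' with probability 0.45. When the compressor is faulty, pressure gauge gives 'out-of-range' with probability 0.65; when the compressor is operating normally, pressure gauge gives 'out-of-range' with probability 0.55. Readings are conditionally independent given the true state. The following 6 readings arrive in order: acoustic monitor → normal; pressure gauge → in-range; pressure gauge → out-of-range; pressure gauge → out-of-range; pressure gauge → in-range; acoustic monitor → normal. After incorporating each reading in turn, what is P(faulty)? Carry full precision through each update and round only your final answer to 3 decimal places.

0.201

After acoustic monitor='normal': P(faulty) = 0.15·0.8000 / (0.15·0.8000 + 0.55·0.2000) ≈ 0.5217
After pressure gauge='in-range': P(faulty) = 0.35·0.5217 / (0.35·0.5217 + 0.45·0.4783) ≈ 0.4590
After pressure gauge='out-of-range': P(faulty) = 0.65·0.4590 / (0.65·0.4590 + 0.55·0.5410) ≈ 0.5007
After pressure gauge='out-of-range': P(faulty) = 0.65·0.5007 / (0.65·0.5007 + 0.55·0.4993) ≈ 0.5423
After pressure gauge='in-range': P(faulty) = 0.35·0.5423 / (0.35·0.5423 + 0.45·0.4577) ≈ 0.4796
After acoustic monitor='normal': P(faulty) = 0.15·0.4796 / (0.15·0.4796 + 0.55·0.5204) ≈ 0.2009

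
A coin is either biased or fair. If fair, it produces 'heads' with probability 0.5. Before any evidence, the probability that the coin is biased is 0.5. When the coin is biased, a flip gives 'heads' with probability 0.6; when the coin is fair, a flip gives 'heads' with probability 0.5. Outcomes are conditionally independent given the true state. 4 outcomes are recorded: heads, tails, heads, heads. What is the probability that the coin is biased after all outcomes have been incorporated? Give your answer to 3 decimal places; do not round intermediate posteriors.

0.580

After 'heads': P(biased) = 0.6·0.5000 / (0.6·0.5000 + 0.5·0.5000) ≈ 0.5455
After 'tails': P(biased) = 0.4·0.5455 / (0.4·0.5455 + 0.5·0.4545) ≈ 0.4898
After 'heads': P(biased) = 0.6·0.4898 / (0.6·0.4898 + 0.5·0.5102) ≈ 0.5353
After 'heads': P(biased) = 0.6·0.5353 / (0.6·0.5353 + 0.5·0.4647) ≈ 0.5803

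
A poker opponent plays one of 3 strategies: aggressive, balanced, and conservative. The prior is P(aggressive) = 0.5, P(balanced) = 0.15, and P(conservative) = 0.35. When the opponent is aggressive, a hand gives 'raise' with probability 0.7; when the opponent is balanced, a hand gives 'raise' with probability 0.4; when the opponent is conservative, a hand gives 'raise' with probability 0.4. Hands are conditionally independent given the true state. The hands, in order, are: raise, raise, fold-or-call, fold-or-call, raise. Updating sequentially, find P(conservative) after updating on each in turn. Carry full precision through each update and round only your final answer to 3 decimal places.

After 'raise': normaliser = 0.7·0.5000 + 0.4·0.1500 + 0.4·0.3500; P(aggressive) ≈ 0.6364, P(balanced) ≈ 0.1091, P(conservative) ≈ 0.2545
After 'raise': normaliser = 0.7·0.6364 + 0.4·0.1091 + 0.4·0.2545; P(aggressive) ≈ 0.7538, P(balanced) ≈ 0.0738, P(conservative) ≈ 0.1723
After 'fold-or-call': normaliser = 0.3·0.7538 + 0.6·0.0738 + 0.6·0.1723; P(aggressive) ≈ 0.6049, P(balanced) ≈ 0.1185, P(conservative) ≈ 0.2765
After 'fold-or-call': normaliser = 0.3·0.6049 + 0.6·0.1185 + 0.6·0.2765; P(aggressive) ≈ 0.4336, P(balanced) ≈ 0.1699, P(conservative) ≈ 0.3965
After 'raise': normaliser = 0.7·0.4336 + 0.4·0.1699 + 0.4·0.3965; P(aggressive) ≈ 0.5726, P(balanced) ≈ 0.1282, P(conservative) ≈ 0.2992

0.299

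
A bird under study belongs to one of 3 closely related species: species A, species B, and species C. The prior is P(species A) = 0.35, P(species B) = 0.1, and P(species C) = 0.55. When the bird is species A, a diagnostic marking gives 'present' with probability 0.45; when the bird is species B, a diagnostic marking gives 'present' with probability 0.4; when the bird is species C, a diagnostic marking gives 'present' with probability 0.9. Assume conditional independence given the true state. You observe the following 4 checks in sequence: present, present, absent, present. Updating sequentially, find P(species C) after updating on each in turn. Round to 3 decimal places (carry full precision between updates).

0.652

After 'present': normaliser = 0.45·0.3500 + 0.4·0.1000 + 0.9·0.5500; P(species A) ≈ 0.2274, P(species B) ≈ 0.0578, P(species C) ≈ 0.7148
After 'present': normaliser = 0.45·0.2274 + 0.4·0.0578 + 0.9·0.7148; P(species A) ≈ 0.1331, P(species B) ≈ 0.0301, P(species C) ≈ 0.8368
After 'absent': normaliser = 0.55·0.1331 + 0.6·0.0301 + 0.1·0.8368; P(species A) ≈ 0.4186, P(species B) ≈ 0.1031, P(species C) ≈ 0.4784
After 'present': normaliser = 0.45·0.4186 + 0.4·0.1031 + 0.9·0.4784; P(species A) ≈ 0.2853, P(species B) ≈ 0.0625, P(species C) ≈ 0.6522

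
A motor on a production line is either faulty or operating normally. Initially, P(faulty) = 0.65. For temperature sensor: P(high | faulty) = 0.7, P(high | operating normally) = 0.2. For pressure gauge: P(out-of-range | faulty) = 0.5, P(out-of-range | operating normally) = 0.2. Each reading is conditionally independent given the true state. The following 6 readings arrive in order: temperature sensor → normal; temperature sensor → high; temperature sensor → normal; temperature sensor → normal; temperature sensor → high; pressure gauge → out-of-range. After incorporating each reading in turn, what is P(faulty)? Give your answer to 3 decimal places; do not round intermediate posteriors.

0.750

After temperature sensor='normal': P(faulty) = 0.3·0.6500 / (0.3·0.6500 + 0.8·0.3500) ≈ 0.4105
After temperature sensor='high': P(faulty) = 0.7·0.4105 / (0.7·0.4105 + 0.2·0.5895) ≈ 0.7091
After temperature sensor='normal': P(faulty) = 0.3·0.7091 / (0.3·0.7091 + 0.8·0.2909) ≈ 0.4776
After temperature sensor='normal': P(faulty) = 0.3·0.4776 / (0.3·0.4776 + 0.8·0.5224) ≈ 0.2553
After temperature sensor='high': P(faulty) = 0.7·0.2553 / (0.7·0.2553 + 0.2·0.7447) ≈ 0.5454
After pressure gauge='out-of-range': P(faulty) = 0.5·0.5454 / (0.5·0.5454 + 0.2·0.4546) ≈ 0.7500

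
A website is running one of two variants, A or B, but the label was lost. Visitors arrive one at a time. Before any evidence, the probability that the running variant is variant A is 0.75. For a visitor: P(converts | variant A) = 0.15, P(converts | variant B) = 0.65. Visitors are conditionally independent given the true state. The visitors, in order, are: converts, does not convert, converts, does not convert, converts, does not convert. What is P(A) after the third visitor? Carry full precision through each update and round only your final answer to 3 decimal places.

Apply Bayes' rule sequentially, carrying P(A) forward.
After 'converts': P(A) = 0.15·0.7500 / (0.15·0.7500 + 0.65·0.2500) ≈ 0.4091
After 'does not convert': P(A) = 0.85·0.4091 / (0.85·0.4091 + 0.35·0.5909) ≈ 0.6270
After 'converts': P(A) = 0.15·0.6270 / (0.15·0.6270 + 0.65·0.3730) ≈ 0.2795

0.280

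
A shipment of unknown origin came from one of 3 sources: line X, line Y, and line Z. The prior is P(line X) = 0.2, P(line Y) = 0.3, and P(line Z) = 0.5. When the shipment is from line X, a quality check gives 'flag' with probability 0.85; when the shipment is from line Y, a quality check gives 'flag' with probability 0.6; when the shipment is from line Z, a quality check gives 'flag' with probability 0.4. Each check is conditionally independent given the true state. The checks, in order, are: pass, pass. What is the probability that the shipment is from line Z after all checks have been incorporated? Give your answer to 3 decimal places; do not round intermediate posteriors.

0.774

Apply Bayes' rule sequentially, carrying P(line Z) forward.
After 'pass': normaliser = 0.15·0.2000 + 0.4·0.3000 + 0.6·0.5000; P(line X) ≈ 0.0667, P(line Y) ≈ 0.2667, P(line Z) ≈ 0.6667
After 'pass': normaliser = 0.15·0.0667 + 0.4·0.2667 + 0.6·0.6667; P(line X) ≈ 0.0194, P(line Y) ≈ 0.2065, P(line Z) ≈ 0.7742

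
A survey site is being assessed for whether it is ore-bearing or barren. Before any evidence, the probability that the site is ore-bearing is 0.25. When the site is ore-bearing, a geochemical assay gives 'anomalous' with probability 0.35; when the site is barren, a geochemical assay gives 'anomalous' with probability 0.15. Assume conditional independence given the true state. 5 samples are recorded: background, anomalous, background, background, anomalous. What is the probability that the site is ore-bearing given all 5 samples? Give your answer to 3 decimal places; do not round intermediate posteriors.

0.448

After 'background': P(ore) = 0.65·0.2500 / (0.65·0.2500 + 0.85·0.7500) ≈ 0.2031
After 'anomalous': P(ore) = 0.35·0.2031 / (0.35·0.2031 + 0.15·0.7969) ≈ 0.3730
After 'background': P(ore) = 0.65·0.3730 / (0.65·0.3730 + 0.85·0.6270) ≈ 0.3126
After 'background': P(ore) = 0.65·0.3126 / (0.65·0.3126 + 0.85·0.6874) ≈ 0.2581
After 'anomalous': P(ore) = 0.35·0.2581 / (0.35·0.2581 + 0.15·0.7419) ≈ 0.4480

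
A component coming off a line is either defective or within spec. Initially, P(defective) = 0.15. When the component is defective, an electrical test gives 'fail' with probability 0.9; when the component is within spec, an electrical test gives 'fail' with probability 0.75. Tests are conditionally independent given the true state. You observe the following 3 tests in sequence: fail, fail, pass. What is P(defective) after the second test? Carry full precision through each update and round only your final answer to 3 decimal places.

0.203

After 'fail': P(defective) = 0.9·0.1500 / (0.9·0.1500 + 0.75·0.8500) ≈ 0.1748
After 'fail': P(defective) = 0.9·0.1748 / (0.9·0.1748 + 0.75·0.8252) ≈ 0.2026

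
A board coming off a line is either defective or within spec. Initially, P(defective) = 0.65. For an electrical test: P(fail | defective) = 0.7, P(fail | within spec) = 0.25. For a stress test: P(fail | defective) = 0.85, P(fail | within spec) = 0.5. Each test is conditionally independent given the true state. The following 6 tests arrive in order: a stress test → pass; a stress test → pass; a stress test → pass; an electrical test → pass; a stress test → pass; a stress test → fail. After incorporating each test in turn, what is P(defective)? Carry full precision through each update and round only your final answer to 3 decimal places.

After a stress test='pass': P(defective) = 0.15·0.6500 / (0.15·0.6500 + 0.5·0.3500) ≈ 0.3578
After a stress test='pass': P(defective) = 0.15·0.3578 / (0.15·0.3578 + 0.5·0.6422) ≈ 0.1432
After a stress test='pass': P(defective) = 0.15·0.1432 / (0.15·0.1432 + 0.5·0.8568) ≈ 0.0477
After an electrical test='pass': P(defective) = 0.3·0.0477 / (0.3·0.0477 + 0.75·0.9523) ≈ 0.0197
After a stress test='pass': P(defective) = 0.15·0.0197 / (0.15·0.0197 + 0.5·0.9803) ≈ 0.0060
After a stress test='fail': P(defective) = 0.85·0.0060 / (0.85·0.0060 + 0.5·0.9940) ≈ 0.0101

0.010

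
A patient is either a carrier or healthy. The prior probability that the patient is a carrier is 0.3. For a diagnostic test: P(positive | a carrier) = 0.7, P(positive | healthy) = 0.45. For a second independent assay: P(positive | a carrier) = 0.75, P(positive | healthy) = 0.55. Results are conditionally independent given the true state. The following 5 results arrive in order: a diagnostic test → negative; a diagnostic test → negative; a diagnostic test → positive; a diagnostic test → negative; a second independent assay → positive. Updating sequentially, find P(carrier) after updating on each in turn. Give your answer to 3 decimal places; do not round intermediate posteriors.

0.129

Apply Bayes' rule sequentially, carrying P(carrier) forward.
After a diagnostic test='negative': P(carrier) = 0.3·0.3000 / (0.3·0.3000 + 0.55·0.7000) ≈ 0.1895
After a diagnostic test='negative': P(carrier) = 0.3·0.1895 / (0.3·0.1895 + 0.55·0.8105) ≈ 0.1131
After a diagnostic test='positive': P(carrier) = 0.7·0.1131 / (0.7·0.1131 + 0.45·0.8869) ≈ 0.1655
After a diagnostic test='negative': P(carrier) = 0.3·0.1655 / (0.3·0.1655 + 0.55·0.8345) ≈ 0.0976
After a second independent assay='positive': P(carrier) = 0.75·0.0976 / (0.75·0.0976 + 0.55·0.9024) ≈ 0.1286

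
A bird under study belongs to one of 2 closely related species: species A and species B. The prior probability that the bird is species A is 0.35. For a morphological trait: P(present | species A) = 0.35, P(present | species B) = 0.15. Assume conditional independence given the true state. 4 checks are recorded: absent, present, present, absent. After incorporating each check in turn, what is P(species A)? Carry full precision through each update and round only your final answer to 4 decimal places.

Each posterior becomes the prior for the next update.
After 'absent': P(species A) = 0.65·0.3500 / (0.65·0.3500 + 0.85·0.6500) ≈ 0.2917
After 'present': P(species A) = 0.35·0.2917 / (0.35·0.2917 + 0.15·0.7083) ≈ 0.4900
After 'present': P(species A) = 0.35·0.4900 / (0.35·0.4900 + 0.15·0.5100) ≈ 0.6915
After 'absent': P(species A) = 0.65·0.6915 / (0.65·0.6915 + 0.85·0.3085) ≈ 0.6316

0.6316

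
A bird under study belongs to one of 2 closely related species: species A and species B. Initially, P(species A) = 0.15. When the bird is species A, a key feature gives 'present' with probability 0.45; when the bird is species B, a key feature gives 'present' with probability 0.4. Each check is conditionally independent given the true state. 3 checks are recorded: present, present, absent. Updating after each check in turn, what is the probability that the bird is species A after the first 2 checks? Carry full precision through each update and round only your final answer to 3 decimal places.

Apply Bayes' rule sequentially, carrying P(species A) forward.
After 'present': P(species A) = 0.45·0.1500 / (0.45·0.1500 + 0.4·0.8500) ≈ 0.1656
After 'present': P(species A) = 0.45·0.1656 / (0.45·0.1656 + 0.4·0.8344) ≈ 0.1826

0.183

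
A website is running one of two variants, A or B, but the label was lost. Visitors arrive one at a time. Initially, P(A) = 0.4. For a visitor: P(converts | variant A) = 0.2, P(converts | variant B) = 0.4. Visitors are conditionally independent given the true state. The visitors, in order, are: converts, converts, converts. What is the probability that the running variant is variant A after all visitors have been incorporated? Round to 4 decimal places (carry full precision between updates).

After 'converts': P(A) = 0.2·0.4000 / (0.2·0.4000 + 0.4·0.6000) ≈ 0.2500
After 'converts': P(A) = 0.2·0.2500 / (0.2·0.2500 + 0.4·0.7500) ≈ 0.1429
After 'converts': P(A) = 0.2·0.1429 / (0.2·0.1429 + 0.4·0.8571) ≈ 0.0769

0.0769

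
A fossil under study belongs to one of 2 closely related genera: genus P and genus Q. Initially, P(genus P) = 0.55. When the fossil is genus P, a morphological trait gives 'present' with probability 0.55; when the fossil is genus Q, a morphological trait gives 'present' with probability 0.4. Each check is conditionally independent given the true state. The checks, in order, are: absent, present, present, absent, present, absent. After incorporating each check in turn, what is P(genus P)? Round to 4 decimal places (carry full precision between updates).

After 'absent': P(genus P) = 0.45·0.5500 / (0.45·0.5500 + 0.6·0.4500) ≈ 0.4783
After 'present': P(genus P) = 0.55·0.4783 / (0.55·0.4783 + 0.4·0.5217) ≈ 0.5576
After 'present': P(genus P) = 0.55·0.5576 / (0.55·0.5576 + 0.4·0.4424) ≈ 0.6341
After 'absent': P(genus P) = 0.45·0.6341 / (0.45·0.6341 + 0.6·0.3659) ≈ 0.5652
After 'present': P(genus P) = 0.55·0.5652 / (0.55·0.5652 + 0.4·0.4348) ≈ 0.6412
After 'absent': P(genus P) = 0.45·0.6412 / (0.45·0.6412 + 0.6·0.3588) ≈ 0.5727

0.5727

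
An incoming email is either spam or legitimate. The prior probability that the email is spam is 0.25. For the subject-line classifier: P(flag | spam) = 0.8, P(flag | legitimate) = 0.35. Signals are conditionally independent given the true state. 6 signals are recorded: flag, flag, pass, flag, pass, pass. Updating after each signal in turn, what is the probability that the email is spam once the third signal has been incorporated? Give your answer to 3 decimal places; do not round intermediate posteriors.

Each posterior becomes the prior for the next update.
After 'flag': P(spam) = 0.8·0.2500 / (0.8·0.2500 + 0.35·0.7500) ≈ 0.4324
After 'flag': P(spam) = 0.8·0.4324 / (0.8·0.4324 + 0.35·0.5676) ≈ 0.6352
After 'pass': P(spam) = 0.2·0.6352 / (0.2·0.6352 + 0.65·0.3648) ≈ 0.3489

0.349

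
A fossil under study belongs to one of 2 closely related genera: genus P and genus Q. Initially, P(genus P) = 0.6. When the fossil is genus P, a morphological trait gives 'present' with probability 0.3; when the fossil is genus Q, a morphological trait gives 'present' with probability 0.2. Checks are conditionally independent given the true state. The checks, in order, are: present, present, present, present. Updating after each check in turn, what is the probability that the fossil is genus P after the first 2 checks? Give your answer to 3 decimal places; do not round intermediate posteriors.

0.771

After 'present': P(genus P) = 0.3·0.6000 / (0.3·0.6000 + 0.2·0.4000) ≈ 0.6923
After 'present': P(genus P) = 0.3·0.6923 / (0.3·0.6923 + 0.2·0.3077) ≈ 0.7714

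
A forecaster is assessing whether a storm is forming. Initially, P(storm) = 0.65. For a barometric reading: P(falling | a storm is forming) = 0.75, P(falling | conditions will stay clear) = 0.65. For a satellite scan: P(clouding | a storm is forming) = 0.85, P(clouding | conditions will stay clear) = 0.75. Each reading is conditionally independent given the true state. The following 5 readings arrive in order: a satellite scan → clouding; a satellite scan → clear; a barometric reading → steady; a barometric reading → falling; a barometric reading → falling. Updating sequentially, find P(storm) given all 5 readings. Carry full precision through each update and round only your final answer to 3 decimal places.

0.546

After a satellite scan='clouding': P(storm) = 0.85·0.6500 / (0.85·0.6500 + 0.75·0.3500) ≈ 0.6779
After a satellite scan='clear': P(storm) = 0.15·0.6779 / (0.15·0.6779 + 0.25·0.3221) ≈ 0.5581
After a barometric reading='steady': P(storm) = 0.25·0.5581 / (0.25·0.5581 + 0.35·0.4419) ≈ 0.4742
After a barometric reading='falling': P(storm) = 0.75·0.4742 / (0.75·0.4742 + 0.65·0.5258) ≈ 0.5100
After a barometric reading='falling': P(storm) = 0.75·0.5100 / (0.75·0.5100 + 0.65·0.4900) ≈ 0.5456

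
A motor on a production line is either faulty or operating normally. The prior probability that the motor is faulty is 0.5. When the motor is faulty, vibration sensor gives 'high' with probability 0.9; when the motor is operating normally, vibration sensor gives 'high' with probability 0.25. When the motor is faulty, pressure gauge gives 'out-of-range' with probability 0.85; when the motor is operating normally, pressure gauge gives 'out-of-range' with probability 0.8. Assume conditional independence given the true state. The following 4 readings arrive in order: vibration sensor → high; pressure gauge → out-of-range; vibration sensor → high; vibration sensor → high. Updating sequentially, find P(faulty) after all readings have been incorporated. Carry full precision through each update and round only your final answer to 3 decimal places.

0.980

After vibration sensor='high': P(faulty) = 0.9·0.5000 / (0.9·0.5000 + 0.25·0.5000) ≈ 0.7826
After pressure gauge='out-of-range': P(faulty) = 0.85·0.7826 / (0.85·0.7826 + 0.8·0.2174) ≈ 0.7927
After vibration sensor='high': P(faulty) = 0.9·0.7927 / (0.9·0.7927 + 0.25·0.2073) ≈ 0.9323
After vibration sensor='high': P(faulty) = 0.9·0.9323 / (0.9·0.9323 + 0.25·0.0677) ≈ 0.9802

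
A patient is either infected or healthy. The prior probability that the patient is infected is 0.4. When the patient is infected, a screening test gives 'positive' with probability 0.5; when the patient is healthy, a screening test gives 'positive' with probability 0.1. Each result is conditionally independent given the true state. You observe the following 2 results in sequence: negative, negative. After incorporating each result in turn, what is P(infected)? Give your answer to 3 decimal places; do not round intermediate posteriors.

Each posterior becomes the prior for the next update.
After 'negative': P(infected) = 0.5·0.4000 / (0.5·0.4000 + 0.9·0.6000) ≈ 0.2703
After 'negative': P(infected) = 0.5·0.2703 / (0.5·0.2703 + 0.9·0.7297) ≈ 0.1706

0.171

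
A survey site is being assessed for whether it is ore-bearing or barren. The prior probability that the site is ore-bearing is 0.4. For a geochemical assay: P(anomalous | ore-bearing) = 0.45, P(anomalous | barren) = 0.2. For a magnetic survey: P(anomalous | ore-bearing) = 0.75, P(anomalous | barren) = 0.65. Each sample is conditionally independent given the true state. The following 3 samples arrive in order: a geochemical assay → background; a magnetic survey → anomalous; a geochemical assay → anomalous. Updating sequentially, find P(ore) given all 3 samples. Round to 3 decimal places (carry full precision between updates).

After a geochemical assay='background': P(ore) = 0.55·0.4000 / (0.55·0.4000 + 0.8·0.6000) ≈ 0.3143
After a magnetic survey='anomalous': P(ore) = 0.75·0.3143 / (0.75·0.3143 + 0.65·0.6857) ≈ 0.3459
After a geochemical assay='anomalous': P(ore) = 0.45·0.3459 / (0.45·0.3459 + 0.2·0.6541) ≈ 0.5434

0.543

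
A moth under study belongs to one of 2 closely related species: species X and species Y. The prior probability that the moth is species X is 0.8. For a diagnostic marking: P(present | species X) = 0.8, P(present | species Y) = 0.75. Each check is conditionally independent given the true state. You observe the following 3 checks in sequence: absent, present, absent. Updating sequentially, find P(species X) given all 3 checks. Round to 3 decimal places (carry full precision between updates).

Apply Bayes' rule sequentially, carrying P(species X) forward.
After 'absent': P(species X) = 0.2·0.8000 / (0.2·0.8000 + 0.25·0.2000) ≈ 0.7619
After 'present': P(species X) = 0.8·0.7619 / (0.8·0.7619 + 0.75·0.2381) ≈ 0.7734
After 'absent': P(species X) = 0.2·0.7734 / (0.2·0.7734 + 0.25·0.2266) ≈ 0.7320

0.732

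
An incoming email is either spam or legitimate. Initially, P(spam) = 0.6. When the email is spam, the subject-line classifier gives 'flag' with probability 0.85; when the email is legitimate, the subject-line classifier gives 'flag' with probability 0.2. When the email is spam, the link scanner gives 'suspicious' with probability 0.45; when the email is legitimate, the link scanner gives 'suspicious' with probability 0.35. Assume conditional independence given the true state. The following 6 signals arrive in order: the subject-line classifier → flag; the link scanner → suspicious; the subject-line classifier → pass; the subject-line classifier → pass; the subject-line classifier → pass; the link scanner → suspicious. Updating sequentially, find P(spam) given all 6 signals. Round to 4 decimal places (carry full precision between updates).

After the subject-line classifier='flag': P(spam) = 0.85·0.6000 / (0.85·0.6000 + 0.2·0.4000) ≈ 0.8644
After the link scanner='suspicious': P(spam) = 0.45·0.8644 / (0.45·0.8644 + 0.35·0.1356) ≈ 0.8913
After the subject-line classifier='pass': P(spam) = 0.15·0.8913 / (0.15·0.8913 + 0.8·0.1087) ≈ 0.6058
After the subject-line classifier='pass': P(spam) = 0.15·0.6058 / (0.15·0.6058 + 0.8·0.3942) ≈ 0.2237
After the subject-line classifier='pass': P(spam) = 0.15·0.2237 / (0.15·0.2237 + 0.8·0.7763) ≈ 0.0513
After the link scanner='suspicious': P(spam) = 0.45·0.0513 / (0.45·0.0513 + 0.35·0.9487) ≈ 0.0650

0.0650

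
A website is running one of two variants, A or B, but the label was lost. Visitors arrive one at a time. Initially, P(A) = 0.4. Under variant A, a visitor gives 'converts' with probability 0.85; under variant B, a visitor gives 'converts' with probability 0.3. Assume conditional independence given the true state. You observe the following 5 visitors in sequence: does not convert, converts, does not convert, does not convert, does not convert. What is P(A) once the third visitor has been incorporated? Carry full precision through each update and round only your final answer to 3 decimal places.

0.080

After 'does not convert': P(A) = 0.15·0.4000 / (0.15·0.4000 + 0.7·0.6000) ≈ 0.1250
After 'converts': P(A) = 0.85·0.1250 / (0.85·0.1250 + 0.3·0.8750) ≈ 0.2881
After 'does not convert': P(A) = 0.15·0.2881 / (0.15·0.2881 + 0.7·0.7119) ≈ 0.0798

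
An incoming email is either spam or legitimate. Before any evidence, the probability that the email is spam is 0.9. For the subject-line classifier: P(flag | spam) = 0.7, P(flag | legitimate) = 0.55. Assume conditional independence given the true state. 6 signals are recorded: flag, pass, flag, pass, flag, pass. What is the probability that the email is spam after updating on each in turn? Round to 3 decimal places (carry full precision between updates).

0.846

Each posterior becomes the prior for the next update.
After 'flag': P(spam) = 0.7·0.9000 / (0.7·0.9000 + 0.55·0.1000) ≈ 0.9197
After 'pass': P(spam) = 0.3·0.9197 / (0.3·0.9197 + 0.45·0.0803) ≈ 0.8842
After 'flag': P(spam) = 0.7·0.8842 / (0.7·0.8842 + 0.55·0.1158) ≈ 0.9067
After 'pass': P(spam) = 0.3·0.9067 / (0.3·0.9067 + 0.45·0.0933) ≈ 0.8663
After 'flag': P(spam) = 0.7·0.8663 / (0.7·0.8663 + 0.55·0.1337) ≈ 0.8919
After 'pass': P(spam) = 0.3·0.8919 / (0.3·0.8919 + 0.45·0.1081) ≈ 0.8461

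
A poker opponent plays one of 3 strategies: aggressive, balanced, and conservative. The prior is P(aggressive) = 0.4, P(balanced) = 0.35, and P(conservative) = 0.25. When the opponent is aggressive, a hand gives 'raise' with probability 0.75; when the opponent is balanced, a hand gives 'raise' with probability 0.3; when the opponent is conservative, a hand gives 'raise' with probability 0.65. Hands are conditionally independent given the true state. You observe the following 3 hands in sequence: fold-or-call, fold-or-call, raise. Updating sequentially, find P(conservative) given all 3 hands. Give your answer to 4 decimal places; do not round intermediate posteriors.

0.2209

After 'fold-or-call': normaliser = 0.25·0.4000 + 0.7·0.3500 + 0.35·0.2500; P(aggressive) ≈ 0.2312, P(balanced) ≈ 0.5665, P(conservative) ≈ 0.2023
After 'fold-or-call': normaliser = 0.25·0.2312 + 0.7·0.5665 + 0.35·0.2023; P(aggressive) ≈ 0.1101, P(balanced) ≈ 0.7551, P(conservative) ≈ 0.1348
After 'raise': normaliser = 0.75·0.1101 + 0.3·0.7551 + 0.65·0.1348; P(aggressive) ≈ 0.2081, P(balanced) ≈ 0.5710, P(conservative) ≈ 0.2209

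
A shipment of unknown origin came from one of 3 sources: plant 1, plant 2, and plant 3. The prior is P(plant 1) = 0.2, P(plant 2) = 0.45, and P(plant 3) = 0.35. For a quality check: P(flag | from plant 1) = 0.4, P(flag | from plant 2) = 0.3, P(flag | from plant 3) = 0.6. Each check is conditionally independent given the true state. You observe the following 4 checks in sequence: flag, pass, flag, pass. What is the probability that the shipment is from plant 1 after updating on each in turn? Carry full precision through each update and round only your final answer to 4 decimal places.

0.2236

Each posterior becomes the prior for the next update.
After 'flag': normaliser = 0.4·0.2000 + 0.3·0.4500 + 0.6·0.3500; P(plant 1) ≈ 0.1882, P(plant 2) ≈ 0.3176, P(plant 3) ≈ 0.4941
After 'pass': normaliser = 0.6·0.1882 + 0.7·0.3176 + 0.4·0.4941; P(plant 1) ≈ 0.2119, P(plant 2) ≈ 0.4172, P(plant 3) ≈ 0.3709
After 'flag': normaliser = 0.4·0.2119 + 0.3·0.4172 + 0.6·0.3709; P(plant 1) ≈ 0.1960, P(plant 2) ≈ 0.2894, P(plant 3) ≈ 0.5145
After 'pass': normaliser = 0.6·0.1960 + 0.7·0.2894 + 0.4·0.5145; P(plant 1) ≈ 0.2236, P(plant 2) ≈ 0.3852, P(plant 3) ≈ 0.3913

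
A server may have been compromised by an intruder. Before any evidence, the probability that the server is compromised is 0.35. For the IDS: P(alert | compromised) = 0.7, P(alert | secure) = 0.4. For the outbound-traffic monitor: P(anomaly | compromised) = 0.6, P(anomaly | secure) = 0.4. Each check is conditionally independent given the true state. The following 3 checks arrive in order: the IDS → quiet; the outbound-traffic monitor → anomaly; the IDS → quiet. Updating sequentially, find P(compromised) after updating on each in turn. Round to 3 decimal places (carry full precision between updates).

0.168

Apply Bayes' rule sequentially, carrying P(compromised) forward.
After the IDS='quiet': P(compromised) = 0.3·0.3500 / (0.3·0.3500 + 0.6·0.6500) ≈ 0.2121
After the outbound-traffic monitor='anomaly': P(compromised) = 0.6·0.2121 / (0.6·0.2121 + 0.4·0.7879) ≈ 0.2877
After the IDS='quiet': P(compromised) = 0.3·0.2877 / (0.3·0.2877 + 0.6·0.7123) ≈ 0.1680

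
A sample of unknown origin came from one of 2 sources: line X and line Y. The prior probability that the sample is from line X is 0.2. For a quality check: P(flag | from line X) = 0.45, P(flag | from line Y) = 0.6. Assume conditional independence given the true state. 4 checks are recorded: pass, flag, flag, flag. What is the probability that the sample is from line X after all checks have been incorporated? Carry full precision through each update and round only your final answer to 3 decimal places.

0.127

After 'pass': P(line X) = 0.55·0.2000 / (0.55·0.2000 + 0.4·0.8000) ≈ 0.2558
After 'flag': P(line X) = 0.45·0.2558 / (0.45·0.2558 + 0.6·0.7442) ≈ 0.2050
After 'flag': P(line X) = 0.45·0.2050 / (0.45·0.2050 + 0.6·0.7950) ≈ 0.1620
After 'flag': P(line X) = 0.45·0.1620 / (0.45·0.1620 + 0.6·0.8380) ≈ 0.1267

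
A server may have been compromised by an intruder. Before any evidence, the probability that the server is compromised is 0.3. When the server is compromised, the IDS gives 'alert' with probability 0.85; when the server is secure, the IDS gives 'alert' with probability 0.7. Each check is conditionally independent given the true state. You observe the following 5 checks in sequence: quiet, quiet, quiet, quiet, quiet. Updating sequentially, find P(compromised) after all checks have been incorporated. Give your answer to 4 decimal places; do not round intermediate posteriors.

After 'quiet': P(compromised) = 0.15·0.3000 / (0.15·0.3000 + 0.3·0.7000) ≈ 0.1765
After 'quiet': P(compromised) = 0.15·0.1765 / (0.15·0.1765 + 0.3·0.8235) ≈ 0.0968
After 'quiet': P(compromised) = 0.15·0.0968 / (0.15·0.0968 + 0.3·0.9032) ≈ 0.0508
After 'quiet': P(compromised) = 0.15·0.0508 / (0.15·0.0508 + 0.3·0.9492) ≈ 0.0261
After 'quiet': P(compromised) = 0.15·0.0261 / (0.15·0.0261 + 0.3·0.9739) ≈ 0.0132

0.0132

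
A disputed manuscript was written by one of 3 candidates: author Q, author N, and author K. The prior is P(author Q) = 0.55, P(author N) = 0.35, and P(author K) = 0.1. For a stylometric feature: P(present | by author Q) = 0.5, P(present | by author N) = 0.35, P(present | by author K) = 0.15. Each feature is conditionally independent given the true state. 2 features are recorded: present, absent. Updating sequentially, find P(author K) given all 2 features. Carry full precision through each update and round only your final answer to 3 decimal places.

0.055

After 'present': normaliser = 0.5·0.5500 + 0.35·0.3500 + 0.15·0.1000; P(author Q) ≈ 0.6667, P(author N) ≈ 0.2970, P(author K) ≈ 0.0364
After 'absent': normaliser = 0.5·0.6667 + 0.65·0.2970 + 0.85·0.0364; P(author Q) ≈ 0.5982, P(author N) ≈ 0.3464, P(author K) ≈ 0.0555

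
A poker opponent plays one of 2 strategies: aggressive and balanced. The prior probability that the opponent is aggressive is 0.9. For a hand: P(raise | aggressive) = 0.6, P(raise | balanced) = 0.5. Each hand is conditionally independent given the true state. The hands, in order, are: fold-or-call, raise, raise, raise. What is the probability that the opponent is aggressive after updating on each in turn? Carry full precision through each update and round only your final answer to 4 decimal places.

0.9256

After 'fold-or-call': P(aggressive) = 0.4·0.9000 / (0.4·0.9000 + 0.5·0.1000) ≈ 0.8780
After 'raise': P(aggressive) = 0.6·0.8780 / (0.6·0.8780 + 0.5·0.1220) ≈ 0.8963
After 'raise': P(aggressive) = 0.6·0.8963 / (0.6·0.8963 + 0.5·0.1037) ≈ 0.9120
After 'raise': P(aggressive) = 0.6·0.9120 / (0.6·0.9120 + 0.5·0.0880) ≈ 0.9256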